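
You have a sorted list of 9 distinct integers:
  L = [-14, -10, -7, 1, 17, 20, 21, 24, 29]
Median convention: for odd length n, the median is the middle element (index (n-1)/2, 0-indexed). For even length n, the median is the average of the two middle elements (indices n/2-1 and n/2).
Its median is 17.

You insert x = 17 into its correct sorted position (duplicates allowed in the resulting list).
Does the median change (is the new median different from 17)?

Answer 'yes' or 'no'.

Old median = 17
Insert x = 17
New median = 17
Changed? no

Answer: no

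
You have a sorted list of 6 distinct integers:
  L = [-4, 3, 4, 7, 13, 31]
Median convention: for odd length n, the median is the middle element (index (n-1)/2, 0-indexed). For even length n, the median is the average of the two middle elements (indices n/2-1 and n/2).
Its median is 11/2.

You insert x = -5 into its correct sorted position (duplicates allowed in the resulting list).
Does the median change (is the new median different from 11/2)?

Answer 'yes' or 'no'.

Answer: yes

Derivation:
Old median = 11/2
Insert x = -5
New median = 4
Changed? yes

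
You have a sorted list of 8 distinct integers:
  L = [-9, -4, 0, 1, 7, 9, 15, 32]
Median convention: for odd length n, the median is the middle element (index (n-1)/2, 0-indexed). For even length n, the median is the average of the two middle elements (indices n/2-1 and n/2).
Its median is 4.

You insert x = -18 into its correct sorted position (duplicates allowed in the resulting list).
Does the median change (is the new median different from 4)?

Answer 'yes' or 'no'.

Old median = 4
Insert x = -18
New median = 1
Changed? yes

Answer: yes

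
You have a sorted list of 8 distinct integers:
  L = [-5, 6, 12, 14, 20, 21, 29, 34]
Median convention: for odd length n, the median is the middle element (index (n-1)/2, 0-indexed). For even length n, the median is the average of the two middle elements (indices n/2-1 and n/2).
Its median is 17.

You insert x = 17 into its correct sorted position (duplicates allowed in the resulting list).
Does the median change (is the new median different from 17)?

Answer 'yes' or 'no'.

Old median = 17
Insert x = 17
New median = 17
Changed? no

Answer: no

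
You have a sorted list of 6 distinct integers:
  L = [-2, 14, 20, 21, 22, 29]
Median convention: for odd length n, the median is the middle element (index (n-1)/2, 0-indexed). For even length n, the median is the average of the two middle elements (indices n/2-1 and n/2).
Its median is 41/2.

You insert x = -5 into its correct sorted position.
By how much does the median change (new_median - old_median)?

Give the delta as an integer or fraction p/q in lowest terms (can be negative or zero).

Answer: -1/2

Derivation:
Old median = 41/2
After inserting x = -5: new sorted = [-5, -2, 14, 20, 21, 22, 29]
New median = 20
Delta = 20 - 41/2 = -1/2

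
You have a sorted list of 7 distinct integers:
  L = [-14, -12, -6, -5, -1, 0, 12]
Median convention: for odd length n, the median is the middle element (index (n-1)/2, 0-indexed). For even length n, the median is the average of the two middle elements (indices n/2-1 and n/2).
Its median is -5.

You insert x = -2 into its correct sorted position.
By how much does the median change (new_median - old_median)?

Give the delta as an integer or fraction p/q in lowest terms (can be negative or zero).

Answer: 3/2

Derivation:
Old median = -5
After inserting x = -2: new sorted = [-14, -12, -6, -5, -2, -1, 0, 12]
New median = -7/2
Delta = -7/2 - -5 = 3/2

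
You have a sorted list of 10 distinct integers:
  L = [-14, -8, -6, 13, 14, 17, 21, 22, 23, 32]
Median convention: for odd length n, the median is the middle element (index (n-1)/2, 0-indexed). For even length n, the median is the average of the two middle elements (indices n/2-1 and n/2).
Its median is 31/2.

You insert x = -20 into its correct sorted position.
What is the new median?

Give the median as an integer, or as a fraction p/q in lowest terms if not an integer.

Answer: 14

Derivation:
Old list (sorted, length 10): [-14, -8, -6, 13, 14, 17, 21, 22, 23, 32]
Old median = 31/2
Insert x = -20
Old length even (10). Middle pair: indices 4,5 = 14,17.
New length odd (11). New median = single middle element.
x = -20: 0 elements are < x, 10 elements are > x.
New sorted list: [-20, -14, -8, -6, 13, 14, 17, 21, 22, 23, 32]
New median = 14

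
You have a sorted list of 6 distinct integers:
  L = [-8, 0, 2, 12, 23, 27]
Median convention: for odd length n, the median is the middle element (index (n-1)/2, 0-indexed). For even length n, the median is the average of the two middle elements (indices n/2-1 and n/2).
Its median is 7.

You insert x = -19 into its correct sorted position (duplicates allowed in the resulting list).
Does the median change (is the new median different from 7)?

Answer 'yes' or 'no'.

Old median = 7
Insert x = -19
New median = 2
Changed? yes

Answer: yes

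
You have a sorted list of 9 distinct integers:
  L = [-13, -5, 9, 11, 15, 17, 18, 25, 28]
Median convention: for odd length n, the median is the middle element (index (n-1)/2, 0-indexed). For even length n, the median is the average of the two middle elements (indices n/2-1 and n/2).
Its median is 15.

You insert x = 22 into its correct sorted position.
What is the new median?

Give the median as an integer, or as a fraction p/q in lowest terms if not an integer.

Answer: 16

Derivation:
Old list (sorted, length 9): [-13, -5, 9, 11, 15, 17, 18, 25, 28]
Old median = 15
Insert x = 22
Old length odd (9). Middle was index 4 = 15.
New length even (10). New median = avg of two middle elements.
x = 22: 7 elements are < x, 2 elements are > x.
New sorted list: [-13, -5, 9, 11, 15, 17, 18, 22, 25, 28]
New median = 16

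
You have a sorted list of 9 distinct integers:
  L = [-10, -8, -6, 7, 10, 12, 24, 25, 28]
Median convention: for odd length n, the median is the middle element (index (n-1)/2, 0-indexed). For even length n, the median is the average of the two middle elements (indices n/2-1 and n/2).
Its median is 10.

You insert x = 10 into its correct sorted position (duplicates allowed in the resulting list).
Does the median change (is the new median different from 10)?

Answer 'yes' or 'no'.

Answer: no

Derivation:
Old median = 10
Insert x = 10
New median = 10
Changed? no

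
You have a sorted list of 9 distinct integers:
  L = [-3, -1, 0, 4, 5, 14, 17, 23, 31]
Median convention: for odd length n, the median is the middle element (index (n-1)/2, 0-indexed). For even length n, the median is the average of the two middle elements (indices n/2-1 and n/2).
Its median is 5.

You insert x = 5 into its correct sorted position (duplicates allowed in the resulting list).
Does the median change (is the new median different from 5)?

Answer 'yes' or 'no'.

Old median = 5
Insert x = 5
New median = 5
Changed? no

Answer: no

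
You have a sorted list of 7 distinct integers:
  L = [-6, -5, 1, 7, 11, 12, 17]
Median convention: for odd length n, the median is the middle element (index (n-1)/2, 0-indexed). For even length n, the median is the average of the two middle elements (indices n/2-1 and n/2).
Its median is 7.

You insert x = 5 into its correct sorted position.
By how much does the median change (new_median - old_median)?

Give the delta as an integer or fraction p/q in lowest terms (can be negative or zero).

Answer: -1

Derivation:
Old median = 7
After inserting x = 5: new sorted = [-6, -5, 1, 5, 7, 11, 12, 17]
New median = 6
Delta = 6 - 7 = -1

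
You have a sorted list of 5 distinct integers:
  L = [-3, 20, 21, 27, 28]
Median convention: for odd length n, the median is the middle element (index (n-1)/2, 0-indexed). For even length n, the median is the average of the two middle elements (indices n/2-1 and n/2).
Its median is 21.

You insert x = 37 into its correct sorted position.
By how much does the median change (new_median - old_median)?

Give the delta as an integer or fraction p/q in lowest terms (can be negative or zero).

Answer: 3

Derivation:
Old median = 21
After inserting x = 37: new sorted = [-3, 20, 21, 27, 28, 37]
New median = 24
Delta = 24 - 21 = 3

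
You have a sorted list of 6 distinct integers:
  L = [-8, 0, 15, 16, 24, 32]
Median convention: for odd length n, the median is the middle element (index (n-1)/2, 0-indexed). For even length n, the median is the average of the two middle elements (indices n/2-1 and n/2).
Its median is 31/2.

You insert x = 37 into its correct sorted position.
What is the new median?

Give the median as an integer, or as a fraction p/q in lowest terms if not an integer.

Old list (sorted, length 6): [-8, 0, 15, 16, 24, 32]
Old median = 31/2
Insert x = 37
Old length even (6). Middle pair: indices 2,3 = 15,16.
New length odd (7). New median = single middle element.
x = 37: 6 elements are < x, 0 elements are > x.
New sorted list: [-8, 0, 15, 16, 24, 32, 37]
New median = 16

Answer: 16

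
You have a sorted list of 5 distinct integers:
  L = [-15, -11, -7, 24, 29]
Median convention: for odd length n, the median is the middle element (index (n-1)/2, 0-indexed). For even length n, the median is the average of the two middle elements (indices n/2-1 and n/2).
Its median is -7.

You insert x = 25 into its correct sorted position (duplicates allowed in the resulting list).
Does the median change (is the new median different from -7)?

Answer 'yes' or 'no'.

Old median = -7
Insert x = 25
New median = 17/2
Changed? yes

Answer: yes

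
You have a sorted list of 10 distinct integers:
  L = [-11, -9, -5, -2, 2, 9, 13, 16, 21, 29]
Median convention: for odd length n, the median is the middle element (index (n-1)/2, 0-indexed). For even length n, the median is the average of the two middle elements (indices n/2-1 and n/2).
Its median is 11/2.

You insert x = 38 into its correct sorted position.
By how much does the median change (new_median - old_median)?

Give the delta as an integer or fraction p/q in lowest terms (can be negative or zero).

Old median = 11/2
After inserting x = 38: new sorted = [-11, -9, -5, -2, 2, 9, 13, 16, 21, 29, 38]
New median = 9
Delta = 9 - 11/2 = 7/2

Answer: 7/2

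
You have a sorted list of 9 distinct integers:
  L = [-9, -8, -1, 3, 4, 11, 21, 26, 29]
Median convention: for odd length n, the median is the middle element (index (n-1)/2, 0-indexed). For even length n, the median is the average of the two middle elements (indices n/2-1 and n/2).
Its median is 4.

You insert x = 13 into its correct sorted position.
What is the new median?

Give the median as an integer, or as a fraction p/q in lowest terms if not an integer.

Answer: 15/2

Derivation:
Old list (sorted, length 9): [-9, -8, -1, 3, 4, 11, 21, 26, 29]
Old median = 4
Insert x = 13
Old length odd (9). Middle was index 4 = 4.
New length even (10). New median = avg of two middle elements.
x = 13: 6 elements are < x, 3 elements are > x.
New sorted list: [-9, -8, -1, 3, 4, 11, 13, 21, 26, 29]
New median = 15/2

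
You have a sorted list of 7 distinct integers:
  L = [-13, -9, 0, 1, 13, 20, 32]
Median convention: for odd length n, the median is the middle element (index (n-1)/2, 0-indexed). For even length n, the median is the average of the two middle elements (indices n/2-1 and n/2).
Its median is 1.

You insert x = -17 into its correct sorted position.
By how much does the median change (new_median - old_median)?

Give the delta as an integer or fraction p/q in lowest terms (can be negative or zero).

Answer: -1/2

Derivation:
Old median = 1
After inserting x = -17: new sorted = [-17, -13, -9, 0, 1, 13, 20, 32]
New median = 1/2
Delta = 1/2 - 1 = -1/2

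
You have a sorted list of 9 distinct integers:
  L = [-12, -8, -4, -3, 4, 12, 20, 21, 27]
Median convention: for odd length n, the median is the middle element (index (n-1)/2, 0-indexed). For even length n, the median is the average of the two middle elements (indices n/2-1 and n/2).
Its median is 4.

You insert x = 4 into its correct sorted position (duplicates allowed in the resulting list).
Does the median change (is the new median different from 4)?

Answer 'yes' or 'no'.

Answer: no

Derivation:
Old median = 4
Insert x = 4
New median = 4
Changed? no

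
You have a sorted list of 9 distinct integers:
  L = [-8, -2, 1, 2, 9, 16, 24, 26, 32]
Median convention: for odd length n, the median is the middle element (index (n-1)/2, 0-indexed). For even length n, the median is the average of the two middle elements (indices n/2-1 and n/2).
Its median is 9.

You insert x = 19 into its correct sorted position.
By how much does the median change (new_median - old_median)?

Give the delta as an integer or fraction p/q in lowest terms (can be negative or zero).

Old median = 9
After inserting x = 19: new sorted = [-8, -2, 1, 2, 9, 16, 19, 24, 26, 32]
New median = 25/2
Delta = 25/2 - 9 = 7/2

Answer: 7/2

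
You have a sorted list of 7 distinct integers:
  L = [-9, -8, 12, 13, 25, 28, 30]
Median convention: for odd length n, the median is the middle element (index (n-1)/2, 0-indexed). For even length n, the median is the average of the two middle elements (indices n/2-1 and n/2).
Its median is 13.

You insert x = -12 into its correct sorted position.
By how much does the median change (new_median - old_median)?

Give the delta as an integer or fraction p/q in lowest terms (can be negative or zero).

Old median = 13
After inserting x = -12: new sorted = [-12, -9, -8, 12, 13, 25, 28, 30]
New median = 25/2
Delta = 25/2 - 13 = -1/2

Answer: -1/2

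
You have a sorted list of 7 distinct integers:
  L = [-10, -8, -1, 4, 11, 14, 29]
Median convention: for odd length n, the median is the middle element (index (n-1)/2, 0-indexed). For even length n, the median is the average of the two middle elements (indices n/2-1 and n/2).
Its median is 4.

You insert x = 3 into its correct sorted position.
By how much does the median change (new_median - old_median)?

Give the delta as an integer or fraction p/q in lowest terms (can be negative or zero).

Answer: -1/2

Derivation:
Old median = 4
After inserting x = 3: new sorted = [-10, -8, -1, 3, 4, 11, 14, 29]
New median = 7/2
Delta = 7/2 - 4 = -1/2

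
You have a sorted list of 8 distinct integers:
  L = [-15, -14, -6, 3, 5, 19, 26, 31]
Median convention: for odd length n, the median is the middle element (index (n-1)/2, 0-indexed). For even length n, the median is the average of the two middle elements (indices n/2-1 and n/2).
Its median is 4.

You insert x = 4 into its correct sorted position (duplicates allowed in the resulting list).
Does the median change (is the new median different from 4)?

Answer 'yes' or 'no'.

Old median = 4
Insert x = 4
New median = 4
Changed? no

Answer: no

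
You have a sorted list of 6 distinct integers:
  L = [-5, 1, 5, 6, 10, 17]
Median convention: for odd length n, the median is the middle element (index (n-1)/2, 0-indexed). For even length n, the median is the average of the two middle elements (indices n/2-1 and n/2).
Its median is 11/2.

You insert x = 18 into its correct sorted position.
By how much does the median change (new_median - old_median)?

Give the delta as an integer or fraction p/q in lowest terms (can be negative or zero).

Answer: 1/2

Derivation:
Old median = 11/2
After inserting x = 18: new sorted = [-5, 1, 5, 6, 10, 17, 18]
New median = 6
Delta = 6 - 11/2 = 1/2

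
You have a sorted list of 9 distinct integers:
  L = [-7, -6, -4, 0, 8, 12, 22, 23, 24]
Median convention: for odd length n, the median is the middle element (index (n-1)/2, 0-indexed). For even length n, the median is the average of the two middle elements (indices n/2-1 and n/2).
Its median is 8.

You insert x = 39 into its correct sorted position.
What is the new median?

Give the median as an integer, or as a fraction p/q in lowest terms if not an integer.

Answer: 10

Derivation:
Old list (sorted, length 9): [-7, -6, -4, 0, 8, 12, 22, 23, 24]
Old median = 8
Insert x = 39
Old length odd (9). Middle was index 4 = 8.
New length even (10). New median = avg of two middle elements.
x = 39: 9 elements are < x, 0 elements are > x.
New sorted list: [-7, -6, -4, 0, 8, 12, 22, 23, 24, 39]
New median = 10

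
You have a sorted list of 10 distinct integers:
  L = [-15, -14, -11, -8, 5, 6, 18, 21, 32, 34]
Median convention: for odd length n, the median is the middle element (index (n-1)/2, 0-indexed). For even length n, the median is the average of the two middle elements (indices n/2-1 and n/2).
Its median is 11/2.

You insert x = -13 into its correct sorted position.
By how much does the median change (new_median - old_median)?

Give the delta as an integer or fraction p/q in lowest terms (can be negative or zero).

Old median = 11/2
After inserting x = -13: new sorted = [-15, -14, -13, -11, -8, 5, 6, 18, 21, 32, 34]
New median = 5
Delta = 5 - 11/2 = -1/2

Answer: -1/2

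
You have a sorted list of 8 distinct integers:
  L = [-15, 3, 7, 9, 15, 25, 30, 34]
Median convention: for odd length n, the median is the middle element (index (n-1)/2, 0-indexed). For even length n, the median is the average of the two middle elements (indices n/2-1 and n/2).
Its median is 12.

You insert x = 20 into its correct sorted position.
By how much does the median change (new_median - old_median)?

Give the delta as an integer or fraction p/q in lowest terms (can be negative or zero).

Answer: 3

Derivation:
Old median = 12
After inserting x = 20: new sorted = [-15, 3, 7, 9, 15, 20, 25, 30, 34]
New median = 15
Delta = 15 - 12 = 3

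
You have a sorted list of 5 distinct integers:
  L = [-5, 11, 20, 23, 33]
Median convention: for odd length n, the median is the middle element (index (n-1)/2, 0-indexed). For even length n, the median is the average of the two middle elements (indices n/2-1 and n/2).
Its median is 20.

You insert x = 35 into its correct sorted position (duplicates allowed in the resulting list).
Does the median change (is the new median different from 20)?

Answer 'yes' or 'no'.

Old median = 20
Insert x = 35
New median = 43/2
Changed? yes

Answer: yes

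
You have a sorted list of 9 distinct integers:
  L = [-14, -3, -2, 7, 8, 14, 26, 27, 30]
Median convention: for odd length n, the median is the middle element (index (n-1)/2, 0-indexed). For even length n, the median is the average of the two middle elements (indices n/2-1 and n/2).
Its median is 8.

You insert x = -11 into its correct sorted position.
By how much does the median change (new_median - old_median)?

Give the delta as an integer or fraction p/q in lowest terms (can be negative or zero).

Old median = 8
After inserting x = -11: new sorted = [-14, -11, -3, -2, 7, 8, 14, 26, 27, 30]
New median = 15/2
Delta = 15/2 - 8 = -1/2

Answer: -1/2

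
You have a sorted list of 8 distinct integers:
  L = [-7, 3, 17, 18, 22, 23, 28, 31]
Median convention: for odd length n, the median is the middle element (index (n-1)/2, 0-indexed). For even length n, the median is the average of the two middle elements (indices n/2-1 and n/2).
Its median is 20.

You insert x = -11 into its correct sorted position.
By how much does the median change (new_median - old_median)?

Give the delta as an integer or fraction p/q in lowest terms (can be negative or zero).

Old median = 20
After inserting x = -11: new sorted = [-11, -7, 3, 17, 18, 22, 23, 28, 31]
New median = 18
Delta = 18 - 20 = -2

Answer: -2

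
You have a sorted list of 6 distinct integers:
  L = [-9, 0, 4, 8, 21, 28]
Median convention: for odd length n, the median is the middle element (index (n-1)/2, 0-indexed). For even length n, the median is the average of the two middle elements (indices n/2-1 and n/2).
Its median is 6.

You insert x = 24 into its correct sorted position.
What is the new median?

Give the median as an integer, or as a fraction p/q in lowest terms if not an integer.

Old list (sorted, length 6): [-9, 0, 4, 8, 21, 28]
Old median = 6
Insert x = 24
Old length even (6). Middle pair: indices 2,3 = 4,8.
New length odd (7). New median = single middle element.
x = 24: 5 elements are < x, 1 elements are > x.
New sorted list: [-9, 0, 4, 8, 21, 24, 28]
New median = 8

Answer: 8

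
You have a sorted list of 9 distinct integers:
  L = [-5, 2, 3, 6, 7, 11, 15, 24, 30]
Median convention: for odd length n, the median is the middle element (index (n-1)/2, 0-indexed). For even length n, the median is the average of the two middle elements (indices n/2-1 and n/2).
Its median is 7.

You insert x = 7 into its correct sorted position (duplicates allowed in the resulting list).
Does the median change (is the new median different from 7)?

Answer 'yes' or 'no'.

Old median = 7
Insert x = 7
New median = 7
Changed? no

Answer: no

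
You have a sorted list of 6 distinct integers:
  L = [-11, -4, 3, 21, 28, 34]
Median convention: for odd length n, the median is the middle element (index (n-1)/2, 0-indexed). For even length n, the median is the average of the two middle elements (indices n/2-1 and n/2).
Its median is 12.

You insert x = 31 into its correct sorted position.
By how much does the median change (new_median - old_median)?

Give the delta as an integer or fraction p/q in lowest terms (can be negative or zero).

Old median = 12
After inserting x = 31: new sorted = [-11, -4, 3, 21, 28, 31, 34]
New median = 21
Delta = 21 - 12 = 9

Answer: 9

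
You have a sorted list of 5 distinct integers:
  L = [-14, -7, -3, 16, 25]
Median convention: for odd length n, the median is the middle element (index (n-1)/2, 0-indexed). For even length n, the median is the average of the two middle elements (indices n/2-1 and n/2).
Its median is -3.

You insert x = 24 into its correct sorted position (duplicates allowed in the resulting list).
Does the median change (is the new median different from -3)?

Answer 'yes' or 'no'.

Old median = -3
Insert x = 24
New median = 13/2
Changed? yes

Answer: yes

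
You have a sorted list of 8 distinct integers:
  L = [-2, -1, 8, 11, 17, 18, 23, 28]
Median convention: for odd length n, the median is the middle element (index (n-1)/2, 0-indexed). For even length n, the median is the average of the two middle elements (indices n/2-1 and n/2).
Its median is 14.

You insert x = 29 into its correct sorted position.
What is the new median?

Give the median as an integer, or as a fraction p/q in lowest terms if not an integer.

Answer: 17

Derivation:
Old list (sorted, length 8): [-2, -1, 8, 11, 17, 18, 23, 28]
Old median = 14
Insert x = 29
Old length even (8). Middle pair: indices 3,4 = 11,17.
New length odd (9). New median = single middle element.
x = 29: 8 elements are < x, 0 elements are > x.
New sorted list: [-2, -1, 8, 11, 17, 18, 23, 28, 29]
New median = 17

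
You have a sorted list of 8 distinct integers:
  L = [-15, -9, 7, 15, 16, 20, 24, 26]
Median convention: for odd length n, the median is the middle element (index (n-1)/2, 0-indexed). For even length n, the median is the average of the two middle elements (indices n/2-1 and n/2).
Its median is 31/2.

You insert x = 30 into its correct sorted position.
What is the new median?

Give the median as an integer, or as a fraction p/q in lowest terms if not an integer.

Answer: 16

Derivation:
Old list (sorted, length 8): [-15, -9, 7, 15, 16, 20, 24, 26]
Old median = 31/2
Insert x = 30
Old length even (8). Middle pair: indices 3,4 = 15,16.
New length odd (9). New median = single middle element.
x = 30: 8 elements are < x, 0 elements are > x.
New sorted list: [-15, -9, 7, 15, 16, 20, 24, 26, 30]
New median = 16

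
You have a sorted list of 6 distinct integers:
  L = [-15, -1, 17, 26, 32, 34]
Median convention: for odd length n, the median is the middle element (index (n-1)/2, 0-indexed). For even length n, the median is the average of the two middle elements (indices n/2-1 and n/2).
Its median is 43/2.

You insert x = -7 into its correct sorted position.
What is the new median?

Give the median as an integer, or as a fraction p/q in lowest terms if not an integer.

Old list (sorted, length 6): [-15, -1, 17, 26, 32, 34]
Old median = 43/2
Insert x = -7
Old length even (6). Middle pair: indices 2,3 = 17,26.
New length odd (7). New median = single middle element.
x = -7: 1 elements are < x, 5 elements are > x.
New sorted list: [-15, -7, -1, 17, 26, 32, 34]
New median = 17

Answer: 17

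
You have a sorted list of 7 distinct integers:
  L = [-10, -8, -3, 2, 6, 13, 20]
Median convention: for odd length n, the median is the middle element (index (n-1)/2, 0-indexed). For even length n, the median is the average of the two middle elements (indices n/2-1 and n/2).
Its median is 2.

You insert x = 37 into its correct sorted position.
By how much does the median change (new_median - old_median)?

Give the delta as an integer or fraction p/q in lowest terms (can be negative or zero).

Answer: 2

Derivation:
Old median = 2
After inserting x = 37: new sorted = [-10, -8, -3, 2, 6, 13, 20, 37]
New median = 4
Delta = 4 - 2 = 2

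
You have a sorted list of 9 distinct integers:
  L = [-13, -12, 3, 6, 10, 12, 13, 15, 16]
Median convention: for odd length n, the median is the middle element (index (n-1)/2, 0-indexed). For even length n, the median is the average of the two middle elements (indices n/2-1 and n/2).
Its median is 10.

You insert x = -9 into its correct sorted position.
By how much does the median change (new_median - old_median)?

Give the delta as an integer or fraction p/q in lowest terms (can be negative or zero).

Answer: -2

Derivation:
Old median = 10
After inserting x = -9: new sorted = [-13, -12, -9, 3, 6, 10, 12, 13, 15, 16]
New median = 8
Delta = 8 - 10 = -2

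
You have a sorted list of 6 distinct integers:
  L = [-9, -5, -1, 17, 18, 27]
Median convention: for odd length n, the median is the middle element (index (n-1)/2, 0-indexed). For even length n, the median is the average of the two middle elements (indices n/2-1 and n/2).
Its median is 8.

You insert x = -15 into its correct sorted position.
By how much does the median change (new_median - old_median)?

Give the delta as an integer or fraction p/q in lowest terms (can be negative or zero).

Answer: -9

Derivation:
Old median = 8
After inserting x = -15: new sorted = [-15, -9, -5, -1, 17, 18, 27]
New median = -1
Delta = -1 - 8 = -9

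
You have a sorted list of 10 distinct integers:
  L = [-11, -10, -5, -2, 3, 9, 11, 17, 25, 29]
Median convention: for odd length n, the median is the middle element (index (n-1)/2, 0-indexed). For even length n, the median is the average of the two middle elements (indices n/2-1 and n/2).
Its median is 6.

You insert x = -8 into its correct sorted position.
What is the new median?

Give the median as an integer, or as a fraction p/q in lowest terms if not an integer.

Answer: 3

Derivation:
Old list (sorted, length 10): [-11, -10, -5, -2, 3, 9, 11, 17, 25, 29]
Old median = 6
Insert x = -8
Old length even (10). Middle pair: indices 4,5 = 3,9.
New length odd (11). New median = single middle element.
x = -8: 2 elements are < x, 8 elements are > x.
New sorted list: [-11, -10, -8, -5, -2, 3, 9, 11, 17, 25, 29]
New median = 3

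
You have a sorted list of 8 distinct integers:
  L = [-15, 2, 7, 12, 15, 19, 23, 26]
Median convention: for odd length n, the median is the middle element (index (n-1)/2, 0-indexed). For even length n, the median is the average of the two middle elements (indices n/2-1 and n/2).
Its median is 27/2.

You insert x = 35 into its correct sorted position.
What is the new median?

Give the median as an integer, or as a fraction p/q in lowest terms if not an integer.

Old list (sorted, length 8): [-15, 2, 7, 12, 15, 19, 23, 26]
Old median = 27/2
Insert x = 35
Old length even (8). Middle pair: indices 3,4 = 12,15.
New length odd (9). New median = single middle element.
x = 35: 8 elements are < x, 0 elements are > x.
New sorted list: [-15, 2, 7, 12, 15, 19, 23, 26, 35]
New median = 15

Answer: 15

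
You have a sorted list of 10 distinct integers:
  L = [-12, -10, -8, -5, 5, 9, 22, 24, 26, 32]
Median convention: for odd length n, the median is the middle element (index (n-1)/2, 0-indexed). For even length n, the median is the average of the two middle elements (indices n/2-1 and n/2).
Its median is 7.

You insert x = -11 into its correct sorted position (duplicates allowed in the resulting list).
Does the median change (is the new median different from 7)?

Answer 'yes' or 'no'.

Old median = 7
Insert x = -11
New median = 5
Changed? yes

Answer: yes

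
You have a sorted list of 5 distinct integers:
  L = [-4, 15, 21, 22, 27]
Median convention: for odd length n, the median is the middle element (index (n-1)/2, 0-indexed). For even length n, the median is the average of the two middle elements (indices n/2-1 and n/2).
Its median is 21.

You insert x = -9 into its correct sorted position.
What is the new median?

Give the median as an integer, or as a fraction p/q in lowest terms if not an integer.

Old list (sorted, length 5): [-4, 15, 21, 22, 27]
Old median = 21
Insert x = -9
Old length odd (5). Middle was index 2 = 21.
New length even (6). New median = avg of two middle elements.
x = -9: 0 elements are < x, 5 elements are > x.
New sorted list: [-9, -4, 15, 21, 22, 27]
New median = 18

Answer: 18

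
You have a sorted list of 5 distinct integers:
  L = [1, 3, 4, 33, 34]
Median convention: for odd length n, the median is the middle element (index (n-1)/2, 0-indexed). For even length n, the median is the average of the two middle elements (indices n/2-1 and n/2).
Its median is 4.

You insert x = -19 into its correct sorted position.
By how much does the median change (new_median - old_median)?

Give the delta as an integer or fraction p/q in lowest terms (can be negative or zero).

Old median = 4
After inserting x = -19: new sorted = [-19, 1, 3, 4, 33, 34]
New median = 7/2
Delta = 7/2 - 4 = -1/2

Answer: -1/2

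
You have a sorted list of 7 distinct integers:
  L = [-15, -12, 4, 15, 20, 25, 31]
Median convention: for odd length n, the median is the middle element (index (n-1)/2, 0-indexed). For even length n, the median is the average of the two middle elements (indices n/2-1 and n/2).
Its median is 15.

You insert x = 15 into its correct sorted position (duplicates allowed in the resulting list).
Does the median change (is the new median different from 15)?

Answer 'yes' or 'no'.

Answer: no

Derivation:
Old median = 15
Insert x = 15
New median = 15
Changed? no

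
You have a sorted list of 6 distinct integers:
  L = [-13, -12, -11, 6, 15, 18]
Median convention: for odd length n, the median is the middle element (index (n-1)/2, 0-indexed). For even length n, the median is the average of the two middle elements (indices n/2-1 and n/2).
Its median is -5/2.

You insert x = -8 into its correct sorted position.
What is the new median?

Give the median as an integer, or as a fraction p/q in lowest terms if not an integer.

Old list (sorted, length 6): [-13, -12, -11, 6, 15, 18]
Old median = -5/2
Insert x = -8
Old length even (6). Middle pair: indices 2,3 = -11,6.
New length odd (7). New median = single middle element.
x = -8: 3 elements are < x, 3 elements are > x.
New sorted list: [-13, -12, -11, -8, 6, 15, 18]
New median = -8

Answer: -8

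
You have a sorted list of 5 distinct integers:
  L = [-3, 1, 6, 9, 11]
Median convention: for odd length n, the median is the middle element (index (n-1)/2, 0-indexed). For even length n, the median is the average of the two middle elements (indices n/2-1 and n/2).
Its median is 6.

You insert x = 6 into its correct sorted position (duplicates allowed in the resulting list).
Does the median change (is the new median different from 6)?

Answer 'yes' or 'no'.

Old median = 6
Insert x = 6
New median = 6
Changed? no

Answer: no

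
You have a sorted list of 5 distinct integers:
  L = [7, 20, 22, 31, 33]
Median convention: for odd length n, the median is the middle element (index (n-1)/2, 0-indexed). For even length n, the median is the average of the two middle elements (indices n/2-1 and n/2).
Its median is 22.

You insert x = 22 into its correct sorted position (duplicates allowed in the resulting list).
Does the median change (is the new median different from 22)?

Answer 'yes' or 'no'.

Old median = 22
Insert x = 22
New median = 22
Changed? no

Answer: no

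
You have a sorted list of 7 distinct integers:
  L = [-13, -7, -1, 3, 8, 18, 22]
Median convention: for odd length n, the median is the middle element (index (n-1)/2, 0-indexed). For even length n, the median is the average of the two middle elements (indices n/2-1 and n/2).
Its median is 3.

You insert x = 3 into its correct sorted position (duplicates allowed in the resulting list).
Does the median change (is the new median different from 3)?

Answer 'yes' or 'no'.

Old median = 3
Insert x = 3
New median = 3
Changed? no

Answer: no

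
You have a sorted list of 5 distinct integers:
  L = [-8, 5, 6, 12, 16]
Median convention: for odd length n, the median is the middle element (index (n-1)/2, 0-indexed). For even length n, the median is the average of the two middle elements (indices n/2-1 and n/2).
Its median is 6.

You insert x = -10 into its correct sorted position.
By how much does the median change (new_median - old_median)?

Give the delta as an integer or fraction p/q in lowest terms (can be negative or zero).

Answer: -1/2

Derivation:
Old median = 6
After inserting x = -10: new sorted = [-10, -8, 5, 6, 12, 16]
New median = 11/2
Delta = 11/2 - 6 = -1/2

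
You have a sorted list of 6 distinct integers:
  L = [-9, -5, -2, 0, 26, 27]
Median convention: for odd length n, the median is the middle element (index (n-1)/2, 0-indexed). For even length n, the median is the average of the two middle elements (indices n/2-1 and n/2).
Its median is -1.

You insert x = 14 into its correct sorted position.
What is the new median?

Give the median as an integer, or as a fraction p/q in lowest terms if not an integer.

Old list (sorted, length 6): [-9, -5, -2, 0, 26, 27]
Old median = -1
Insert x = 14
Old length even (6). Middle pair: indices 2,3 = -2,0.
New length odd (7). New median = single middle element.
x = 14: 4 elements are < x, 2 elements are > x.
New sorted list: [-9, -5, -2, 0, 14, 26, 27]
New median = 0

Answer: 0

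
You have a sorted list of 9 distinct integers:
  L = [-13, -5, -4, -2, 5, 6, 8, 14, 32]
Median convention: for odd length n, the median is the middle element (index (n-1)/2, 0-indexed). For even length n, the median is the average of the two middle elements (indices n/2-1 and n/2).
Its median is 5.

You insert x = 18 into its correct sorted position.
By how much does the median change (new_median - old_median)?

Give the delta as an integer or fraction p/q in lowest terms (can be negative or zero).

Answer: 1/2

Derivation:
Old median = 5
After inserting x = 18: new sorted = [-13, -5, -4, -2, 5, 6, 8, 14, 18, 32]
New median = 11/2
Delta = 11/2 - 5 = 1/2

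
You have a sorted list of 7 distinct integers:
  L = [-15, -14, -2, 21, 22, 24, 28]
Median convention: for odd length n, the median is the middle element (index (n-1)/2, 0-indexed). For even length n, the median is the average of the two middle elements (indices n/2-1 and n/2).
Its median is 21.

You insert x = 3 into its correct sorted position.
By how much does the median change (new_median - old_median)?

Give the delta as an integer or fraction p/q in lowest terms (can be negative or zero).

Old median = 21
After inserting x = 3: new sorted = [-15, -14, -2, 3, 21, 22, 24, 28]
New median = 12
Delta = 12 - 21 = -9

Answer: -9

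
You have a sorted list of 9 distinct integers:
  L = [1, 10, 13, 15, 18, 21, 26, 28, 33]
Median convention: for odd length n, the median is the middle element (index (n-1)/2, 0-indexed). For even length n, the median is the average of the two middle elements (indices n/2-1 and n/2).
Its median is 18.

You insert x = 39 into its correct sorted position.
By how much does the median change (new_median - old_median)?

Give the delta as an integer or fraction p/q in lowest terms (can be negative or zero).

Old median = 18
After inserting x = 39: new sorted = [1, 10, 13, 15, 18, 21, 26, 28, 33, 39]
New median = 39/2
Delta = 39/2 - 18 = 3/2

Answer: 3/2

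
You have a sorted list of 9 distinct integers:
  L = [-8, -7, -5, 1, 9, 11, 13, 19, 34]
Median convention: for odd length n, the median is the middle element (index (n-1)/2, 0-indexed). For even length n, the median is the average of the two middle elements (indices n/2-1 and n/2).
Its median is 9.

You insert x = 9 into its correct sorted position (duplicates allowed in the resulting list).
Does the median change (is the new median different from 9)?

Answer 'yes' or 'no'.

Answer: no

Derivation:
Old median = 9
Insert x = 9
New median = 9
Changed? no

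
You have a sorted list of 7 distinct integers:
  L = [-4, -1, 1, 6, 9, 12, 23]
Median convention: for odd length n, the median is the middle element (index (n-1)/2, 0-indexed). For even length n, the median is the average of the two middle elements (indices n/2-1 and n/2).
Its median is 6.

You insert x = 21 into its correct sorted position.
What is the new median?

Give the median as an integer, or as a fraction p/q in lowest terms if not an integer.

Old list (sorted, length 7): [-4, -1, 1, 6, 9, 12, 23]
Old median = 6
Insert x = 21
Old length odd (7). Middle was index 3 = 6.
New length even (8). New median = avg of two middle elements.
x = 21: 6 elements are < x, 1 elements are > x.
New sorted list: [-4, -1, 1, 6, 9, 12, 21, 23]
New median = 15/2

Answer: 15/2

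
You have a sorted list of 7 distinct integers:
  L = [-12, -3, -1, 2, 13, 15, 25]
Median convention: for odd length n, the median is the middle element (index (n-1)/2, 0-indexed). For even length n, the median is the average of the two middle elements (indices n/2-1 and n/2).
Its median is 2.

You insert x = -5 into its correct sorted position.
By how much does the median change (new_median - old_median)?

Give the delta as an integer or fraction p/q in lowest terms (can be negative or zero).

Answer: -3/2

Derivation:
Old median = 2
After inserting x = -5: new sorted = [-12, -5, -3, -1, 2, 13, 15, 25]
New median = 1/2
Delta = 1/2 - 2 = -3/2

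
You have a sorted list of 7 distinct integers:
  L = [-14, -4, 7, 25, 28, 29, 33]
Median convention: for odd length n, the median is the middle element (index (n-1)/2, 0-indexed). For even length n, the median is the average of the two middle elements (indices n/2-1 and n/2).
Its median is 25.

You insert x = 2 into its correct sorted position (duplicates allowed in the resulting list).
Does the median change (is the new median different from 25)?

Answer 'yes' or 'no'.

Old median = 25
Insert x = 2
New median = 16
Changed? yes

Answer: yes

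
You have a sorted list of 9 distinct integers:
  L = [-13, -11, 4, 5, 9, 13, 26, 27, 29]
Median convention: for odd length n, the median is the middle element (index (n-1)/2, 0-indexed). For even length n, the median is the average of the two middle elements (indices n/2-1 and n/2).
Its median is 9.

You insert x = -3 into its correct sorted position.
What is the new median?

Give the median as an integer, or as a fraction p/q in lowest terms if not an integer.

Answer: 7

Derivation:
Old list (sorted, length 9): [-13, -11, 4, 5, 9, 13, 26, 27, 29]
Old median = 9
Insert x = -3
Old length odd (9). Middle was index 4 = 9.
New length even (10). New median = avg of two middle elements.
x = -3: 2 elements are < x, 7 elements are > x.
New sorted list: [-13, -11, -3, 4, 5, 9, 13, 26, 27, 29]
New median = 7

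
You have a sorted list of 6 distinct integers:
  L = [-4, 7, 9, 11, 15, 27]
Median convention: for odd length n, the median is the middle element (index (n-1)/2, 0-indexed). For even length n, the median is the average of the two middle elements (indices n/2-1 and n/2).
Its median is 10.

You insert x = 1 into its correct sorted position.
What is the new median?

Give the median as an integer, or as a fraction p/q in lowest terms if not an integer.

Answer: 9

Derivation:
Old list (sorted, length 6): [-4, 7, 9, 11, 15, 27]
Old median = 10
Insert x = 1
Old length even (6). Middle pair: indices 2,3 = 9,11.
New length odd (7). New median = single middle element.
x = 1: 1 elements are < x, 5 elements are > x.
New sorted list: [-4, 1, 7, 9, 11, 15, 27]
New median = 9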